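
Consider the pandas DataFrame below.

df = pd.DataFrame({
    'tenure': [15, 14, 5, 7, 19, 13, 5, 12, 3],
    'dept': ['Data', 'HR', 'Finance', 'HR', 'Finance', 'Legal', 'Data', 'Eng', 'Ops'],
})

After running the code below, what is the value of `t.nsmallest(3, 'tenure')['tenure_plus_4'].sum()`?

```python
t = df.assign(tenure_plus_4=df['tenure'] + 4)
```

add column tenure_plus_4 = df['tenure'] + 4:
   tenure     dept  tenure_plus_4
0      15     Data             19
1      14       HR             18
2       5  Finance              9
3       7       HR             11
4      19  Finance             23
5      13    Legal             17
6       5     Data              9
7      12      Eng             16
8       3      Ops              7
take 3 rows with smallest tenure:
   tenure     dept  tenure_plus_4
8       3      Ops              7
2       5  Finance              9
6       5     Data              9

25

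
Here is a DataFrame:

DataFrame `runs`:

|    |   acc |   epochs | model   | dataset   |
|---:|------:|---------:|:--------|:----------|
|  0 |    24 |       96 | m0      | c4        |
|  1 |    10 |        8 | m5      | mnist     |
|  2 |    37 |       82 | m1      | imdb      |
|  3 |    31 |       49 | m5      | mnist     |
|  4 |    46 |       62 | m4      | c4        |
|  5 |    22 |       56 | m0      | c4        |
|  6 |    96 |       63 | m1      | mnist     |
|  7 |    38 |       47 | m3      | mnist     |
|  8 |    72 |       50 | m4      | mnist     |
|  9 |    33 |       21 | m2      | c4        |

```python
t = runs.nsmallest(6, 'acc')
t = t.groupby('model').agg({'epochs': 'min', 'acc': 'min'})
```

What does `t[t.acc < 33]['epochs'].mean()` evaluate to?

32.0

take 6 rows with smallest acc:
   acc  epochs model dataset
1   10       8    m5   mnist
5   22      56    m0      c4
0   24      96    m0      c4
3   31      49    m5   mnist
9   33      21    m2      c4
2   37      82    m1    imdb
group by model: min(epochs), min(acc):
       epochs  acc
model             
m0         56   22
m1         82   37
m2         21   33
m5          8   10
filter rows where acc < 33:
       epochs  acc
model             
m0         56   22
m5          8   10
mean of column 'epochs' → 32.0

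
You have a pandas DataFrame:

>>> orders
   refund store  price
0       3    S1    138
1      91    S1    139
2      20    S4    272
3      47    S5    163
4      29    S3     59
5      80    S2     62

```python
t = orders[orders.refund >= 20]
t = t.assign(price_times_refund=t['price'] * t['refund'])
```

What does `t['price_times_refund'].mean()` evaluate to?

6484.2

filter rows where refund >= 20:
   refund store  price
1      91    S1    139
2      20    S4    272
3      47    S5    163
4      29    S3     59
5      80    S2     62
add column price_times_refund = t['price'] * t['refund']:
   refund store  price  price_times_refund
1      91    S1    139               12649
2      20    S4    272                5440
3      47    S5    163                7661
4      29    S3     59                1711
5      80    S2     62                4960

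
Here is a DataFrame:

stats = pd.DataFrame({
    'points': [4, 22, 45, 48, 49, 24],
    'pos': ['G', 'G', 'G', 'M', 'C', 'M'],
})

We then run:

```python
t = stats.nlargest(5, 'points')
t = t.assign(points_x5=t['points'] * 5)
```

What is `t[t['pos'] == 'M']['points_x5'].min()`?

take 5 rows with largest points:
   points pos
4      49   C
3      48   M
2      45   G
5      24   M
1      22   G
add column points_x5 = t['points'] * 5:
   points pos  points_x5
4      49   C        245
3      48   M        240
2      45   G        225
5      24   M        120
1      22   G        110
filter rows where pos == 'M':
   points pos  points_x5
3      48   M        240
5      24   M        120
Hence 120.

120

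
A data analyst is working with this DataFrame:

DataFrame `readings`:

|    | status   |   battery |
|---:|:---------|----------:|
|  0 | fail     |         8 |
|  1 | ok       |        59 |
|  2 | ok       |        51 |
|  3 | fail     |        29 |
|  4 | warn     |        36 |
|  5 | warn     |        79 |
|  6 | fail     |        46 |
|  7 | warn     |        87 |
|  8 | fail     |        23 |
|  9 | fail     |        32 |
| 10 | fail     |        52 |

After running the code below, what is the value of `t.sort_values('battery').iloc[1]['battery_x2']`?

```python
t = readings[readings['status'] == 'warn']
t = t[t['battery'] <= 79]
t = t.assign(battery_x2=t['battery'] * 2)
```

filter rows where status == 'warn':
  status  battery
4   warn       36
5   warn       79
7   warn       87
filter rows where battery <= 79:
  status  battery
4   warn       36
5   warn       79
add column battery_x2 = t['battery'] * 2:
  status  battery  battery_x2
4   warn       36          72
5   warn       79         158
sort by battery:
  status  battery  battery_x2
4   warn       36          72
5   warn       79         158
Hence 158.

158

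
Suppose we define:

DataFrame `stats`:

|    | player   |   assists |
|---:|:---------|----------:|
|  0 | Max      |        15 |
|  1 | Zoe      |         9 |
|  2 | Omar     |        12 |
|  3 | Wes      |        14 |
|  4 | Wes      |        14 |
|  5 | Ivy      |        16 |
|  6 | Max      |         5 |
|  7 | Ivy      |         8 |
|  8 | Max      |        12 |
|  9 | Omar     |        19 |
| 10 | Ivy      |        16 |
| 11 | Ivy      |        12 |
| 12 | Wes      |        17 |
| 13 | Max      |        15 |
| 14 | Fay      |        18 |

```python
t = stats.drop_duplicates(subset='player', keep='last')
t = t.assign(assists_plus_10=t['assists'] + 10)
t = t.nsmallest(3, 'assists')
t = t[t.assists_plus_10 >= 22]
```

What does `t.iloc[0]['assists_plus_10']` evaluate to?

drop duplicate player (keep=last):
   player  assists
1     Zoe        9
9    Omar       19
11    Ivy       12
12    Wes       17
13    Max       15
14    Fay       18
add column assists_plus_10 = t['assists'] + 10:
   player  assists  assists_plus_10
1     Zoe        9               19
9    Omar       19               29
11    Ivy       12               22
12    Wes       17               27
13    Max       15               25
14    Fay       18               28
take 3 rows with smallest assists:
   player  assists  assists_plus_10
1     Zoe        9               19
11    Ivy       12               22
13    Max       15               25
filter rows where assists_plus_10 >= 22:
   player  assists  assists_plus_10
11    Ivy       12               22
13    Max       15               25
So iloc[0]['assists_plus_10'] = 22.

22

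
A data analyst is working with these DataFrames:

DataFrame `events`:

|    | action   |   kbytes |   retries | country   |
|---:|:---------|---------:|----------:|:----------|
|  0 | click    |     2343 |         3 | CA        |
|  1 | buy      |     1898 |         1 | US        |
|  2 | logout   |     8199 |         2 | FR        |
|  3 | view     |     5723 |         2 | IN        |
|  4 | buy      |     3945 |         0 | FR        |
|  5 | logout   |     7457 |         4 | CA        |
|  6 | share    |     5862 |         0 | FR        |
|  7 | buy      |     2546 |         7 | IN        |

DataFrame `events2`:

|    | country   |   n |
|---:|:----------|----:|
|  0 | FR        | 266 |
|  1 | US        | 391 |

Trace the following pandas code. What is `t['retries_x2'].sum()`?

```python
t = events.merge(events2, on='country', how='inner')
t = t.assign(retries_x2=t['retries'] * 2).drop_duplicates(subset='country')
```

6

merge on 'country' (how='inner') → 4 rows:
   action  kbytes  retries country    n
0     buy    1898        1      US  391
1  logout    8199        2      FR  266
2     buy    3945        0      FR  266
3   share    5862        0      FR  266
add column retries_x2 = t['retries'] * 2:
   action  kbytes  retries country    n  retries_x2
0     buy    1898        1      US  391           2
1  logout    8199        2      FR  266           4
2     buy    3945        0      FR  266           0
3   share    5862        0      FR  266           0
drop duplicate country (keep=first):
   action  kbytes  retries country    n  retries_x2
0     buy    1898        1      US  391           2
1  logout    8199        2      FR  266           4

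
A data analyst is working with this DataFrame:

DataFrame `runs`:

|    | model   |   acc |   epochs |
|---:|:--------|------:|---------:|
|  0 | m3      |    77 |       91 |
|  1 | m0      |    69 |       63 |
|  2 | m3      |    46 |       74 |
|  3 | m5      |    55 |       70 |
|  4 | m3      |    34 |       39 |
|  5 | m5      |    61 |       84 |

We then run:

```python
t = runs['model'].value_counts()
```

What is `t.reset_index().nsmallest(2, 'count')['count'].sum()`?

value_counts of model:
model
m3    3
m5    2
m0    1
Name: count, dtype: int64
reset_index():
  model  count
0    m3      3
1    m5      2
2    m0      1
take 2 rows with smallest count:
  model  count
2    m0      1
1    m5      2

3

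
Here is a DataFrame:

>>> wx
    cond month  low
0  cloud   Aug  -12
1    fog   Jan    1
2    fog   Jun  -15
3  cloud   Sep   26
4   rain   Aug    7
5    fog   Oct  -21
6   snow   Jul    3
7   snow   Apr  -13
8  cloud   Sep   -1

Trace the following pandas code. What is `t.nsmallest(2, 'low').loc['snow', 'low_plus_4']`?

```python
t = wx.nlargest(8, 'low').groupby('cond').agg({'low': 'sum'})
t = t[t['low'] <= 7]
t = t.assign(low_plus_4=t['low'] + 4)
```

take 8 rows with largest low:
    cond month  low
3  cloud   Sep   26
4   rain   Aug    7
6   snow   Jul    3
1    fog   Jan    1
8  cloud   Sep   -1
0  cloud   Aug  -12
7   snow   Apr  -13
2    fog   Jun  -15
group by cond, sum of low:
       low
cond      
cloud   13
fog    -14
rain     7
snow   -10
filter rows where low <= 7:
      low
cond     
fog   -14
rain    7
snow  -10
add column low_plus_4 = t['low'] + 4:
      low  low_plus_4
cond                 
fog   -14         -10
rain    7          11
snow  -10          -6
take 2 rows with smallest low:
      low  low_plus_4
cond                 
fog   -14         -10
snow  -10          -6
So loc['snow', 'low_plus_4'] = -6.

-6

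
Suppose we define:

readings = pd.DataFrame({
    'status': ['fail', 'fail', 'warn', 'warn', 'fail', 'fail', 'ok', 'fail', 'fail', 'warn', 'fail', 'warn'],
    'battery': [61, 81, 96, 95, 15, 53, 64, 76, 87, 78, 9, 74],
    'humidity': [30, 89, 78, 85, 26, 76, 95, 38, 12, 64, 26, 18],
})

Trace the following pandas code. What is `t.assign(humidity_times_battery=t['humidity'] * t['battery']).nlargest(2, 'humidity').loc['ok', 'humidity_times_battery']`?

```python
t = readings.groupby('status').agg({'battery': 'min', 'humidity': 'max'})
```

group by status: min(battery), max(humidity):
        battery  humidity
status                   
fail          9        89
ok           64        95
warn         74        85
add column humidity_times_battery = t['humidity'] * t['battery']:
        battery  humidity  humidity_times_battery
status                                           
fail          9        89                     801
ok           64        95                    6080
warn         74        85                    6290
take 2 rows with largest humidity:
        battery  humidity  humidity_times_battery
status                                           
ok           64        95                    6080
fail          9        89                     801
The value at row 'ok', column 'humidity_times_battery' is 6080.

6080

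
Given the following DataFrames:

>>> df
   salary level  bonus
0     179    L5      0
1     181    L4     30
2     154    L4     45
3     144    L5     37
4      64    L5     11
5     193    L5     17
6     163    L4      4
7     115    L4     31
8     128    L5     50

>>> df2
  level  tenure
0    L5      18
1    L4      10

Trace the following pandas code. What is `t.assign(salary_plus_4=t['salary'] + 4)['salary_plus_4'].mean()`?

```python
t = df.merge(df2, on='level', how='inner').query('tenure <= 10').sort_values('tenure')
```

157.25

merge on 'level' (how='inner') → 9 rows:
   salary level  bonus  tenure
0     179    L5      0      18
1     181    L4     30      10
2     154    L4     45      10
3     144    L5     37      18
4      64    L5     11      18
5     193    L5     17      18
6     163    L4      4      10
7     115    L4     31      10
8     128    L5     50      18
filter rows where tenure <= 10:
   salary level  bonus  tenure
1     181    L4     30      10
2     154    L4     45      10
6     163    L4      4      10
7     115    L4     31      10
sort by tenure:
   salary level  bonus  tenure
1     181    L4     30      10
2     154    L4     45      10
6     163    L4      4      10
7     115    L4     31      10
add column salary_plus_4 = t['salary'] + 4:
   salary level  bonus  tenure  salary_plus_4
1     181    L4     30      10            185
2     154    L4     45      10            158
6     163    L4      4      10            167
7     115    L4     31      10            119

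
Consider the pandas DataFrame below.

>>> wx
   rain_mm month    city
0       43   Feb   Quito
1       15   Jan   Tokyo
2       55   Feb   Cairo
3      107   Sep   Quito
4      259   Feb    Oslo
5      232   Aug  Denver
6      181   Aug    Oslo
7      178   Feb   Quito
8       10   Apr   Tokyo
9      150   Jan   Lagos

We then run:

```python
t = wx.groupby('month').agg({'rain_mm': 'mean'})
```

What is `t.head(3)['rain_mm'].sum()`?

350.25

group by month, mean of rain_mm:
       rain_mm
month         
Apr      10.00
Aug     206.50
Feb     133.75
Jan      82.50
Sep     107.00
take first 3 rows:
       rain_mm
month         
Apr      10.00
Aug     206.50
Feb     133.75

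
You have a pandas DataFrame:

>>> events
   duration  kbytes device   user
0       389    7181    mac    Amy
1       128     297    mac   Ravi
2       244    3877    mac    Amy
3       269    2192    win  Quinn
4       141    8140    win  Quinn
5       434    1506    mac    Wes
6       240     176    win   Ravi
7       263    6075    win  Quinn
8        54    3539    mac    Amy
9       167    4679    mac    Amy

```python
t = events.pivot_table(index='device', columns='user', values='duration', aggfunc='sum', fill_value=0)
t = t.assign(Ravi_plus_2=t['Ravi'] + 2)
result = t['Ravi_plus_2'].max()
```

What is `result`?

242

pivot: rows=device, cols=user, sum(duration):
user    Amy  Quinn  Ravi  Wes
device                       
mac     854      0   128  434
win       0    673   240    0
add column Ravi_plus_2 = t['Ravi'] + 2:
user    Amy  Quinn  Ravi  Wes  Ravi_plus_2
device                                    
mac     854      0   128  434          130
win       0    673   240    0          242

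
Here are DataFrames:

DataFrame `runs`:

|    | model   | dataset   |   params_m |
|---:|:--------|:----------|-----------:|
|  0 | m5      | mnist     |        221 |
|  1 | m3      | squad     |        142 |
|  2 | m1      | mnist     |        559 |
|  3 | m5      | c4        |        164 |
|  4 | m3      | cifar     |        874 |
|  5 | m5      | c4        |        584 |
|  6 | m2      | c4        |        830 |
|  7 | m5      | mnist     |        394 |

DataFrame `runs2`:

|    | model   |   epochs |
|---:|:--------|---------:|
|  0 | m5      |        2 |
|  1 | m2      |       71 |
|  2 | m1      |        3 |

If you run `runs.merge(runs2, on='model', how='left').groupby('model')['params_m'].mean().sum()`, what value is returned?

merge on 'model' (how='left') → 8 rows:
  model dataset  params_m  epochs
0    m5   mnist       221     2.0
1    m3   squad       142     NaN
2    m1   mnist       559     3.0
3    m5      c4       164     2.0
4    m3   cifar       874     NaN
5    m5      c4       584     2.0
6    m2      c4       830    71.0
7    m5   mnist       394     2.0
group by model, mean of params_m:
model
m1    559.00
m2    830.00
m3    508.00
m5    340.75
Name: params_m, dtype: float64
sum of the resulting series → 2237.75

2237.75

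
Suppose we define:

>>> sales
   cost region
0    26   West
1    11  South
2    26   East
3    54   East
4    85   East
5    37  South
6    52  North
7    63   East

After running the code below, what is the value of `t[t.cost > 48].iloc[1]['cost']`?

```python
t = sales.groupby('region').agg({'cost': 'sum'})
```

52

group by region, sum of cost:
        cost
region      
East     228
North     52
South     48
West      26
filter rows where cost > 48:
        cost
region      
East     228
North     52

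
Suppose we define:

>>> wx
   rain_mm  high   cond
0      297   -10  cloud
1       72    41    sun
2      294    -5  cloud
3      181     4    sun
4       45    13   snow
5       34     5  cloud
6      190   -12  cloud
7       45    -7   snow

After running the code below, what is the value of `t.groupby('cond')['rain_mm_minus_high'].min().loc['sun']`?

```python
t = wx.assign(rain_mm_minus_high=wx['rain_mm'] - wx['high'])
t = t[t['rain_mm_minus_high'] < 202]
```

31

add column rain_mm_minus_high = wx['rain_mm'] - wx['high']:
   rain_mm  high   cond  rain_mm_minus_high
0      297   -10  cloud                 307
1       72    41    sun                  31
2      294    -5  cloud                 299
3      181     4    sun                 177
4       45    13   snow                  32
5       34     5  cloud                  29
6      190   -12  cloud                 202
7       45    -7   snow                  52
filter rows where rain_mm_minus_high < 202:
   rain_mm  high   cond  rain_mm_minus_high
1       72    41    sun                  31
3      181     4    sun                 177
4       45    13   snow                  32
5       34     5  cloud                  29
7       45    -7   snow                  52
group by cond, min of rain_mm_minus_high:
cond
cloud    29
snow     32
sun      31
Name: rain_mm_minus_high, dtype: int64
Finally, value at index 'sun' = 31.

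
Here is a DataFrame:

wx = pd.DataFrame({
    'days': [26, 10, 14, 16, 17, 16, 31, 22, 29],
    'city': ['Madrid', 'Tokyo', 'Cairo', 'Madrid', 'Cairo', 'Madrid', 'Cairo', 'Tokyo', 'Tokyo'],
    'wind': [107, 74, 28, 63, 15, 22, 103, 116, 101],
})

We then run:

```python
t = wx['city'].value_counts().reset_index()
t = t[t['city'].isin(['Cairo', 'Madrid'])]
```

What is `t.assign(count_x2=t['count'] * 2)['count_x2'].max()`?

6

value_counts of city:
city
Madrid    3
Tokyo     3
Cairo     3
Name: count, dtype: int64
reset_index():
     city  count
0  Madrid      3
1   Tokyo      3
2   Cairo      3
filter rows where city in ['Cairo', 'Madrid']:
     city  count
0  Madrid      3
2   Cairo      3
add column count_x2 = t['count'] * 2:
     city  count  count_x2
0  Madrid      3         6
2   Cairo      3         6
Taking the max of column 'count_x2' gives 6.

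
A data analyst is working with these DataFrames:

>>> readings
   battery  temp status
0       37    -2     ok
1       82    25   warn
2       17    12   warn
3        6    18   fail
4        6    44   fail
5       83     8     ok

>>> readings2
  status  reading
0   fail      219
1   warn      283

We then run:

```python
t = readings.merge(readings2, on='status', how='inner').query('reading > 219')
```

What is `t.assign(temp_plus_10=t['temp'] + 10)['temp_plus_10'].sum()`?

merge on 'status' (how='inner') → 4 rows:
   battery  temp status  reading
0       82    25   warn      283
1       17    12   warn      283
2        6    18   fail      219
3        6    44   fail      219
filter rows where reading > 219:
   battery  temp status  reading
0       82    25   warn      283
1       17    12   warn      283
add column temp_plus_10 = t['temp'] + 10:
   battery  temp status  reading  temp_plus_10
0       82    25   warn      283            35
1       17    12   warn      283            22
Taking the sum of column 'temp_plus_10' gives 57.

57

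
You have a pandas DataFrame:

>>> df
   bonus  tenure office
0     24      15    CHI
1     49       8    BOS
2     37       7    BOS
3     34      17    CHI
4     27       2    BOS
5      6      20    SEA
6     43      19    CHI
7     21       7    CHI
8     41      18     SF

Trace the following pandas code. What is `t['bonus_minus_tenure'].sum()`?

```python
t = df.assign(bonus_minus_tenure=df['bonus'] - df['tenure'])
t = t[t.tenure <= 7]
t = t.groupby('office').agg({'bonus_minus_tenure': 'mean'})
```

41.5

add column bonus_minus_tenure = df['bonus'] - df['tenure']:
   bonus  tenure office  bonus_minus_tenure
0     24      15    CHI                   9
1     49       8    BOS                  41
2     37       7    BOS                  30
3     34      17    CHI                  17
4     27       2    BOS                  25
5      6      20    SEA                 -14
6     43      19    CHI                  24
7     21       7    CHI                  14
8     41      18     SF                  23
filter rows where tenure <= 7:
   bonus  tenure office  bonus_minus_tenure
2     37       7    BOS                  30
4     27       2    BOS                  25
7     21       7    CHI                  14
group by office, mean of bonus_minus_tenure:
        bonus_minus_tenure
office                    
BOS                   27.5
CHI                   14.0
Reading off the sum of column 'bonus_minus_tenure', we get 41.5.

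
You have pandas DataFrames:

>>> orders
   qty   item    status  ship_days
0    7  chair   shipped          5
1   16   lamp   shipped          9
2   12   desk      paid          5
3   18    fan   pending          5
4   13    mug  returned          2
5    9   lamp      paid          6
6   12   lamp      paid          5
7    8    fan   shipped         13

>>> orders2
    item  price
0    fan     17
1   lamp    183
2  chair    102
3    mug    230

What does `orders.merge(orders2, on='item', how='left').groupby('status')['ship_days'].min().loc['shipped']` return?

5

merge on 'item' (how='left') → 8 rows:
   qty   item    status  ship_days  price
0    7  chair   shipped          5  102.0
1   16   lamp   shipped          9  183.0
2   12   desk      paid          5    NaN
3   18    fan   pending          5   17.0
4   13    mug  returned          2  230.0
5    9   lamp      paid          6  183.0
6   12   lamp      paid          5  183.0
7    8    fan   shipped         13   17.0
group by status, min of ship_days:
status
paid        5
pending     5
returned    2
shipped     5
Name: ship_days, dtype: int64
Hence 5.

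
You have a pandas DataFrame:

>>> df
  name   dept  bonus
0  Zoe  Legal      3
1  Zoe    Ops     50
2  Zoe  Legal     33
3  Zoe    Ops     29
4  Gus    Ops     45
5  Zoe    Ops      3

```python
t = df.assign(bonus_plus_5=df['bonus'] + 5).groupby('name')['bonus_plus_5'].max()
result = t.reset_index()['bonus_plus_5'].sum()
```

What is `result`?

105

add column bonus_plus_5 = df['bonus'] + 5:
  name   dept  bonus  bonus_plus_5
0  Zoe  Legal      3             8
1  Zoe    Ops     50            55
2  Zoe  Legal     33            38
3  Zoe    Ops     29            34
4  Gus    Ops     45            50
5  Zoe    Ops      3             8
group by name, max of bonus_plus_5:
name
Gus    50
Zoe    55
Name: bonus_plus_5, dtype: int64
reset_index():
  name  bonus_plus_5
0  Gus            50
1  Zoe            55
Then the sum of column 'bonus_plus_5': 105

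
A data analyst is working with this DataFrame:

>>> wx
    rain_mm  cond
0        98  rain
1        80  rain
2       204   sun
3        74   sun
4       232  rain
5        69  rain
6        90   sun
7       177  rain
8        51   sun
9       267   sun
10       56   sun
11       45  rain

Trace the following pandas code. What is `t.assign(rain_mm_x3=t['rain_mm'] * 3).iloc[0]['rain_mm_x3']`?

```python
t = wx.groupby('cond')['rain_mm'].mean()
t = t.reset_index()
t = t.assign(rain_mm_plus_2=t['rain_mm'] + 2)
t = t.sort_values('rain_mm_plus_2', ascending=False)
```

group by cond, mean of rain_mm:
cond
rain    116.833333
sun     123.666667
Name: rain_mm, dtype: float64
reset_index():
   cond     rain_mm
0  rain  116.833333
1   sun  123.666667
add column rain_mm_plus_2 = t['rain_mm'] + 2:
   cond     rain_mm  rain_mm_plus_2
0  rain  116.833333      118.833333
1   sun  123.666667      125.666667
sort by rain_mm_plus_2 descending:
   cond     rain_mm  rain_mm_plus_2
1   sun  123.666667      125.666667
0  rain  116.833333      118.833333
add column rain_mm_x3 = t['rain_mm'] * 3:
   cond     rain_mm  rain_mm_plus_2  rain_mm_x3
1   sun  123.666667      125.666667       371.0
0  rain  116.833333      118.833333       350.5
value at position 0, column 'rain_mm_x3' → 371.0

371.0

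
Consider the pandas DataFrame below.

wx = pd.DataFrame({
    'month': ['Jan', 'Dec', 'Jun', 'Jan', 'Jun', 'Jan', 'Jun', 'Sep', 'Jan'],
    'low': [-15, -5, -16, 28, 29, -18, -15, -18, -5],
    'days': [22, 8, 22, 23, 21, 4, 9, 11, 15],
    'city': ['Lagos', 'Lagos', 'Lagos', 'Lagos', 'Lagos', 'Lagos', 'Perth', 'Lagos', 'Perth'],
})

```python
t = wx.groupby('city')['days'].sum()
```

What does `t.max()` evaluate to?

111

group by city, sum of days:
city
Lagos    111
Perth     24
Name: days, dtype: int64
Taking the max of the resulting series gives 111.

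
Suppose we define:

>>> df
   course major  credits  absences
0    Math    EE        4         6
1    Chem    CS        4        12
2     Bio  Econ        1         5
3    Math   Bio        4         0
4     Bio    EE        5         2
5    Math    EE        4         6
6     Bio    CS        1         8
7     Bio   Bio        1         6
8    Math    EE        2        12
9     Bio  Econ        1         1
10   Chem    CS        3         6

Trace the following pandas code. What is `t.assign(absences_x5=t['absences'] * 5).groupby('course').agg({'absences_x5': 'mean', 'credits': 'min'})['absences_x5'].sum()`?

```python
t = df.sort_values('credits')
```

97.0

sort by credits:
   course major  credits  absences
2     Bio  Econ        1         5
6     Bio    CS        1         8
7     Bio   Bio        1         6
9     Bio  Econ        1         1
8    Math    EE        2        12
10   Chem    CS        3         6
0    Math    EE        4         6
1    Chem    CS        4        12
3    Math   Bio        4         0
5    Math    EE        4         6
4     Bio    EE        5         2
add column absences_x5 = t['absences'] * 5:
   course major  credits  absences  absences_x5
2     Bio  Econ        1         5           25
6     Bio    CS        1         8           40
7     Bio   Bio        1         6           30
9     Bio  Econ        1         1            5
8    Math    EE        2        12           60
10   Chem    CS        3         6           30
0    Math    EE        4         6           30
1    Chem    CS        4        12           60
3    Math   Bio        4         0            0
5    Math    EE        4         6           30
4     Bio    EE        5         2           10
group by course: mean(absences_x5), min(credits):
        absences_x5  credits
course                      
Bio            22.0        1
Chem           45.0        3
Math           30.0        2
Then the sum of column 'absences_x5': 97.0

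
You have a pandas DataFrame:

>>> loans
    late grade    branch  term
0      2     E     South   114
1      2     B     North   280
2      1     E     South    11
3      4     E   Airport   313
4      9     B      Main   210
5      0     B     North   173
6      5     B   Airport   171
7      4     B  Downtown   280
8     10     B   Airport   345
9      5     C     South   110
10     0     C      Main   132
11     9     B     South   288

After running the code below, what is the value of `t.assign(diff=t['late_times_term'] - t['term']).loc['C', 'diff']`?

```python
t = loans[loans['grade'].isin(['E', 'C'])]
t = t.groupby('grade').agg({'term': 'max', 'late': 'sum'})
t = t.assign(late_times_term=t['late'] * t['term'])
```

528

filter rows where grade in ['E', 'C']:
    late grade   branch  term
0      2     E    South   114
2      1     E    South    11
3      4     E  Airport   313
9      5     C    South   110
10     0     C     Main   132
group by grade: max(term), sum(late):
       term  late
grade            
C       132     5
E       313     7
add column late_times_term = t['late'] * t['term']:
       term  late  late_times_term
grade                             
C       132     5              660
E       313     7             2191
add column diff = t['late_times_term'] - t['term']:
       term  late  late_times_term  diff
grade                                   
C       132     5              660   528
E       313     7             2191  1878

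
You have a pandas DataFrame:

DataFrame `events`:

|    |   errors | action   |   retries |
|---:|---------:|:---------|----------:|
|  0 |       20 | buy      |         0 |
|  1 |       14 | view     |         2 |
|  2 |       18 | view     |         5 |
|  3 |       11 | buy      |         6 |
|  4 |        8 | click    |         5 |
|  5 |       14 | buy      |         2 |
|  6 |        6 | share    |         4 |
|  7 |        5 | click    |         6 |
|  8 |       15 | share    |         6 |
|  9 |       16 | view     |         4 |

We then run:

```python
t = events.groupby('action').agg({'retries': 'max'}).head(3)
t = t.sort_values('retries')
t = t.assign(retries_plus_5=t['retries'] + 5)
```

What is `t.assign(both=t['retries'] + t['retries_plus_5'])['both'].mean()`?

17.0

group by action, max of retries:
        retries
action         
buy           6
click         6
share         6
view          5
take first 3 rows:
        retries
action         
buy           6
click         6
share         6
sort by retries:
        retries
action         
buy           6
click         6
share         6
add column retries_plus_5 = t['retries'] + 5:
        retries  retries_plus_5
action                         
buy           6              11
click         6              11
share         6              11
add column both = t['retries'] + t['retries_plus_5']:
        retries  retries_plus_5  both
action                               
buy           6              11    17
click         6              11    17
share         6              11    17
Hence 17.0.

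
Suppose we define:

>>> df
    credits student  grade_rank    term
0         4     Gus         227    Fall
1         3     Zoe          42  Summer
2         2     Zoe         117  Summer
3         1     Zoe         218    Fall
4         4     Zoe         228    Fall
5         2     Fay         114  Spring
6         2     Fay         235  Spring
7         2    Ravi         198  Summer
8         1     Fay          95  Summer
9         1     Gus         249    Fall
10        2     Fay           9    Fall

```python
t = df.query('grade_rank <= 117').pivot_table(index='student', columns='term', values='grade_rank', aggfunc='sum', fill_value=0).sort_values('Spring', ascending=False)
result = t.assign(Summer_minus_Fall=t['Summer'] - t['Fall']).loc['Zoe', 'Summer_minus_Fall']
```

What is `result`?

159

filter rows where grade_rank <= 117:
    credits student  grade_rank    term
1         3     Zoe          42  Summer
2         2     Zoe         117  Summer
5         2     Fay         114  Spring
8         1     Fay          95  Summer
10        2     Fay           9    Fall
pivot: rows=student, cols=term, sum(grade_rank):
term     Fall  Spring  Summer
student                      
Fay         9     114      95
Zoe         0       0     159
sort by Spring descending:
term     Fall  Spring  Summer
student                      
Fay         9     114      95
Zoe         0       0     159
add column Summer_minus_Fall = t['Summer'] - t['Fall']:
term     Fall  Spring  Summer  Summer_minus_Fall
student                                         
Fay         9     114      95                 86
Zoe         0       0     159                159
Reading off the value at row 'Zoe', column 'Summer_minus_Fall', we get 159.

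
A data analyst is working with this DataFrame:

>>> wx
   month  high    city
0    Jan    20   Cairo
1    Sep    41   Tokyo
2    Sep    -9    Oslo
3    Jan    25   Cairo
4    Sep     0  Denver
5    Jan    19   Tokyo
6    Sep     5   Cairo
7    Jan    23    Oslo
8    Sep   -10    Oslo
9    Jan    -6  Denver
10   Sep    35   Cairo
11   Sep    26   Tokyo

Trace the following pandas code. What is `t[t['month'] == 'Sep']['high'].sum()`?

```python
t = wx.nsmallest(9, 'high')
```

take 9 rows with smallest high:
  month  high    city
8   Sep   -10    Oslo
2   Sep    -9    Oslo
9   Jan    -6  Denver
4   Sep     0  Denver
6   Sep     5   Cairo
5   Jan    19   Tokyo
0   Jan    20   Cairo
7   Jan    23    Oslo
3   Jan    25   Cairo
filter rows where month == 'Sep':
  month  high    city
8   Sep   -10    Oslo
2   Sep    -9    Oslo
4   Sep     0  Denver
6   Sep     5   Cairo
Finally, sum of column 'high' = -14.

-14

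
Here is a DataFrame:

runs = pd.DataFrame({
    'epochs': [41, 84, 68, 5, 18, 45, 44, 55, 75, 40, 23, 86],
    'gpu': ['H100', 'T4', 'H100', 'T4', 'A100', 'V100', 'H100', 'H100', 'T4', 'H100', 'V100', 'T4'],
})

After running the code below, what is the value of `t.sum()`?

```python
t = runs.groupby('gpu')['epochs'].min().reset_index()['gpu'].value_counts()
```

group by gpu, min of epochs:
gpu
A100    18
H100    40
T4       5
V100    23
Name: epochs, dtype: int64
reset_index():
    gpu  epochs
0  A100      18
1  H100      40
2    T4       5
3  V100      23
value_counts of gpu:
gpu
A100    1
H100    1
T4      1
V100    1
Name: count, dtype: int64
The sum of the resulting series is 4.

4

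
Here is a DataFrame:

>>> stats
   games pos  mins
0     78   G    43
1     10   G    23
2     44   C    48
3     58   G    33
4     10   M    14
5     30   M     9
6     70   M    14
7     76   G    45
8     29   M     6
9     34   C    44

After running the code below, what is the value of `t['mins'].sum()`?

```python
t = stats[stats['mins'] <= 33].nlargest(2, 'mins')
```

56

filter rows where mins <= 33:
   games pos  mins
1     10   G    23
3     58   G    33
4     10   M    14
5     30   M     9
6     70   M    14
8     29   M     6
take 2 rows with largest mins:
   games pos  mins
3     58   G    33
1     10   G    23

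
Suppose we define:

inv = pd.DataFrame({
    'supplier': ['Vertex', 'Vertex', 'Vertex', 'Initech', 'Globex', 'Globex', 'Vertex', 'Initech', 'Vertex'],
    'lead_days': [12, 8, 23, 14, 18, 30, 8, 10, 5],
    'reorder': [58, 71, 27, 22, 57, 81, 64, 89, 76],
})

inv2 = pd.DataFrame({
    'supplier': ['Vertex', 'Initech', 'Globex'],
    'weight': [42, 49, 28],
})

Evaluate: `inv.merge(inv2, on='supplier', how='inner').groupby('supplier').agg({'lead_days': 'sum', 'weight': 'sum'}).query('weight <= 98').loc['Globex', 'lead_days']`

48

merge on 'supplier' (how='inner') → 9 rows:
  supplier  lead_days  reorder  weight
0   Vertex         12       58      42
1   Vertex          8       71      42
2   Vertex         23       27      42
3  Initech         14       22      49
4   Globex         18       57      28
5   Globex         30       81      28
6   Vertex          8       64      42
7  Initech         10       89      49
8   Vertex          5       76      42
group by supplier: sum(lead_days), sum(weight):
          lead_days  weight
supplier                   
Globex           48      56
Initech          24      98
Vertex           56     210
filter rows where weight <= 98:
          lead_days  weight
supplier                   
Globex           48      56
Initech          24      98
Then the value at row 'Globex', column 'lead_days': 48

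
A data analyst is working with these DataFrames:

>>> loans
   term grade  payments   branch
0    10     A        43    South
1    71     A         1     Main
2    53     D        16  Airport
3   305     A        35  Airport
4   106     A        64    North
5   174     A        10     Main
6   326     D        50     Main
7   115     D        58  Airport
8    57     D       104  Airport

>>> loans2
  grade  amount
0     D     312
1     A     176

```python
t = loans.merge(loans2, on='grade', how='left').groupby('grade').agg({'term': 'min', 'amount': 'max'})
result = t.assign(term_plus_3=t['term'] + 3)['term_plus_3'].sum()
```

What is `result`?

69

merge on 'grade' (how='left') → 9 rows:
   term grade  payments   branch  amount
0    10     A        43    South     176
1    71     A         1     Main     176
2    53     D        16  Airport     312
3   305     A        35  Airport     176
4   106     A        64    North     176
5   174     A        10     Main     176
6   326     D        50     Main     312
7   115     D        58  Airport     312
8    57     D       104  Airport     312
group by grade: min(term), max(amount):
       term  amount
grade              
A        10     176
D        53     312
add column term_plus_3 = t['term'] + 3:
       term  amount  term_plus_3
grade                           
A        10     176           13
D        53     312           56
The sum of column 'term_plus_3' is 69.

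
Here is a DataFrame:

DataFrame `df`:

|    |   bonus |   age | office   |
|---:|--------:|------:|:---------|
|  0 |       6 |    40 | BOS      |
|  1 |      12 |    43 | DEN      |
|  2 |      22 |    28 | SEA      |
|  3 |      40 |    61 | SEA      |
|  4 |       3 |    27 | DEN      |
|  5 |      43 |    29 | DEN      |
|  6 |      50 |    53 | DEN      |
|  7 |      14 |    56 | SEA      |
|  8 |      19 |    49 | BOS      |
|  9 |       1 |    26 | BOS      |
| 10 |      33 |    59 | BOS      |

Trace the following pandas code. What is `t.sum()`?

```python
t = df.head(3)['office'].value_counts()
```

3

take first 3 rows:
   bonus  age office
0      6   40    BOS
1     12   43    DEN
2     22   28    SEA
value_counts of office:
office
BOS    1
DEN    1
SEA    1
Name: count, dtype: int64
Then the sum of the resulting series: 3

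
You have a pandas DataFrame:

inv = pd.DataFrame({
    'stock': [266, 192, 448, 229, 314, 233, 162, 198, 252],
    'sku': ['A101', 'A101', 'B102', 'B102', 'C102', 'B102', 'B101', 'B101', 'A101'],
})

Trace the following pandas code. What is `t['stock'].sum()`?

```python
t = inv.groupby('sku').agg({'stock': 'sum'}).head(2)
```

1070

group by sku, sum of stock:
      stock
sku        
A101    710
B101    360
B102    910
C102    314
take first 2 rows:
      stock
sku        
A101    710
B101    360
The sum of column 'stock' is 1070.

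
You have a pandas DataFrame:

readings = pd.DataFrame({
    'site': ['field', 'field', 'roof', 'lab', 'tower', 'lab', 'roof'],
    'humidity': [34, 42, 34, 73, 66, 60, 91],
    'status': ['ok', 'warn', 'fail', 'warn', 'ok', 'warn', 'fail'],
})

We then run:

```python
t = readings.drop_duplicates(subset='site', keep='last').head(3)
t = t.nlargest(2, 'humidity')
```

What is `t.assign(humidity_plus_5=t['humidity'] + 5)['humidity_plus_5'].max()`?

drop duplicate site (keep=last):
    site  humidity status
1  field        42   warn
4  tower        66     ok
5    lab        60   warn
6   roof        91   fail
take first 3 rows:
    site  humidity status
1  field        42   warn
4  tower        66     ok
5    lab        60   warn
take 2 rows with largest humidity:
    site  humidity status
4  tower        66     ok
5    lab        60   warn
add column humidity_plus_5 = t['humidity'] + 5:
    site  humidity status  humidity_plus_5
4  tower        66     ok               71
5    lab        60   warn               65

71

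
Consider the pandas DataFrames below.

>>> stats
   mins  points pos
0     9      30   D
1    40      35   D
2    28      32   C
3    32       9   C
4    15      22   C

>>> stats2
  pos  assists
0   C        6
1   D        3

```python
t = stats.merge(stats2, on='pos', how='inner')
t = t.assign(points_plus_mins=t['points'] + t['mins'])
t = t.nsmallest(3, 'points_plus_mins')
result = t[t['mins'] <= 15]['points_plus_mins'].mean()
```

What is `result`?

38.0

merge on 'pos' (how='inner') → 5 rows:
   mins  points pos  assists
0     9      30   D        3
1    40      35   D        3
2    28      32   C        6
3    32       9   C        6
4    15      22   C        6
add column points_plus_mins = t['points'] + t['mins']:
   mins  points pos  assists  points_plus_mins
0     9      30   D        3                39
1    40      35   D        3                75
2    28      32   C        6                60
3    32       9   C        6                41
4    15      22   C        6                37
take 3 rows with smallest points_plus_mins:
   mins  points pos  assists  points_plus_mins
4    15      22   C        6                37
0     9      30   D        3                39
3    32       9   C        6                41
filter rows where mins <= 15:
   mins  points pos  assists  points_plus_mins
4    15      22   C        6                37
0     9      30   D        3                39
Taking the mean of column 'points_plus_mins' gives 38.0.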